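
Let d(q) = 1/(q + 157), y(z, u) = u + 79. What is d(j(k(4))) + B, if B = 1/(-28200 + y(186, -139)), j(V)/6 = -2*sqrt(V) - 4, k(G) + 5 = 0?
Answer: 3740171/520238340 + 12*I*sqrt(5)/18409 ≈ 0.0071893 + 0.0014576*I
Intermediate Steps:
k(G) = -5 (k(G) = -5 + 0 = -5)
j(V) = -24 - 12*sqrt(V) (j(V) = 6*(-2*sqrt(V) - 4) = 6*(-4 - 2*sqrt(V)) = -24 - 12*sqrt(V))
y(z, u) = 79 + u
d(q) = 1/(157 + q)
B = -1/28260 (B = 1/(-28200 + (79 - 139)) = 1/(-28200 - 60) = 1/(-28260) = -1/28260 ≈ -3.5386e-5)
d(j(k(4))) + B = 1/(157 + (-24 - 12*I*sqrt(5))) - 1/28260 = 1/(133 - 12*I*sqrt(5)) - 1/28260 = -1/28260 + 1/(133 - 12*I*sqrt(5))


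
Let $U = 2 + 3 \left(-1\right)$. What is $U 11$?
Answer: $-11$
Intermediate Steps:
$U = -1$ ($U = 2 - 3 = -1$)
$U 11 = \left(-1\right) 11 = -11$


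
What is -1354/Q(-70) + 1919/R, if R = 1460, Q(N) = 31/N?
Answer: 138438289/45260 ≈ 3058.7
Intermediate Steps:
-1354/Q(-70) + 1919/R = -1354/(31/(-70)) + 1919/1460 = -1354/(31*(-1/70)) + 1919*(1/1460) = -1354/(-31/70) + 1919/1460 = -1354*(-70/31) + 1919/1460 = 94780/31 + 1919/1460 = 138438289/45260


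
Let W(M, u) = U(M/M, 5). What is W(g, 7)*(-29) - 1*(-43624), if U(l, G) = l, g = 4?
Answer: 43595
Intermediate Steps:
W(M, u) = 1 (W(M, u) = M/M = 1)
W(g, 7)*(-29) - 1*(-43624) = 1*(-29) - 1*(-43624) = -29 + 43624 = 43595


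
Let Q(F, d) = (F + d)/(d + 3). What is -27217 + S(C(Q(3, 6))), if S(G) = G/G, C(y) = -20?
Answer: -27216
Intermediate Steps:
Q(F, d) = (F + d)/(3 + d)
S(G) = 1
-27217 + S(C(Q(3, 6))) = -27217 + 1 = -27216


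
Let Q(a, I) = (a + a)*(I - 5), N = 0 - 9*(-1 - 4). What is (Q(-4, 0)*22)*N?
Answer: 39600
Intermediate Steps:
N = 45 (N = 0 - 9*(-5) = 0 - 3*(-15) = 0 + 45 = 45)
Q(a, I) = 2*a*(-5 + I) (Q(a, I) = (2*a)*(-5 + I) = 2*a*(-5 + I))
(Q(-4, 0)*22)*N = ((2*(-4)*(-5 + 0))*22)*45 = ((2*(-4)*(-5))*22)*45 = (40*22)*45 = 880*45 = 39600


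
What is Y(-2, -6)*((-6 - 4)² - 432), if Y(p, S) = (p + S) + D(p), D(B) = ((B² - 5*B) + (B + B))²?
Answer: -30544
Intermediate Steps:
D(B) = (B² - 3*B)² (D(B) = ((B² - 5*B) + 2*B)² = (B² - 3*B)²)
Y(p, S) = S + p + p²*(-3 + p)² (Y(p, S) = (p + S) + p²*(-3 + p)² = (S + p) + p²*(-3 + p)² = S + p + p²*(-3 + p)²)
Y(-2, -6)*((-6 - 4)² - 432) = (-6 - 2 + (-2)²*(-3 - 2)²)*((-6 - 4)² - 432) = (-6 - 2 + 4*(-5)²)*((-10)² - 432) = (-6 - 2 + 4*25)*(100 - 432) = (-6 - 2 + 100)*(-332) = 92*(-332) = -30544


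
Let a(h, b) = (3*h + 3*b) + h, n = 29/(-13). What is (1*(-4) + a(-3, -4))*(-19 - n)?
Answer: 6104/13 ≈ 469.54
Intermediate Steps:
n = -29/13 (n = 29*(-1/13) = -29/13 ≈ -2.2308)
a(h, b) = 3*b + 4*h (a(h, b) = (3*b + 3*h) + h = 3*b + 4*h)
(1*(-4) + a(-3, -4))*(-19 - n) = (1*(-4) + (3*(-4) + 4*(-3)))*(-19 - 1*(-29/13)) = (-4 + (-12 - 12))*(-19 + 29/13) = (-4 - 24)*(-218/13) = -28*(-218/13) = 6104/13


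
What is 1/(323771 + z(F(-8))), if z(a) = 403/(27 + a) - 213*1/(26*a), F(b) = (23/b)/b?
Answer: 523549/169505760271 ≈ 3.0887e-6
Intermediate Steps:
F(b) = 23/b**2
z(a) = 403/(27 + a) - 213/(26*a)
1/(323771 + z(F(-8))) = 1/(323771 + (-5751 + 10265*(23/(-8)**2))/(26*((23/(-8)**2))*(27 + 23/(-8)**2))) = 1/(323771 + (-5751 + 10265*(23*(1/64)))/(26*((23*(1/64)))*(27 + 23*(1/64)))) = 1/(323771 + (-5751 + 10265*(23/64))/(26*(23/64)*(27 + 23/64))) = 1/(323771 + (1/26)*(64/23)*(-5751 + 236095/64)/(1751/64)) = 1/(323771 + (1/26)*(64/23)*(64/1751)*(-131969/64)) = 1/(323771 - 4223008/523549) = 1/(169505760271/523549) = 523549/169505760271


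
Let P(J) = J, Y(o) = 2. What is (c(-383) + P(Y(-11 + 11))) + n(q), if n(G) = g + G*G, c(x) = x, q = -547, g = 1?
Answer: 298829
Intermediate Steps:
n(G) = 1 + G² (n(G) = 1 + G*G = 1 + G²)
(c(-383) + P(Y(-11 + 11))) + n(q) = (-383 + 2) + (1 + (-547)²) = -381 + (1 + 299209) = -381 + 299210 = 298829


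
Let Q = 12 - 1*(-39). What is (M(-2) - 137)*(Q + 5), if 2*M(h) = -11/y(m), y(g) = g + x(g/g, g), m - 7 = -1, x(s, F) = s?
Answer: -7716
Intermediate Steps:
m = 6 (m = 7 - 1 = 6)
y(g) = 1 + g (y(g) = g + g/g = g + 1 = 1 + g)
M(h) = -11/14 (M(h) = (-11/(1 + 6))/2 = (-11/7)/2 = (-11*⅐)/2 = (½)*(-11/7) = -11/14)
Q = 51 (Q = 12 + 39 = 51)
(M(-2) - 137)*(Q + 5) = (-11/14 - 137)*(51 + 5) = -1929/14*56 = -7716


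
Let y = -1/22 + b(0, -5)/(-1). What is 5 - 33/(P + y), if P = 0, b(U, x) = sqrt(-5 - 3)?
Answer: (-731*I + 220*sqrt(2))/(-I + 44*sqrt(2)) ≈ 5.1875 - 11.664*I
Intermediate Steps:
b(U, x) = 2*I*sqrt(2) (b(U, x) = sqrt(-8) = 2*I*sqrt(2))
y = -1/22 - 2*I*sqrt(2) (y = -1/22 + (2*I*sqrt(2))/(-1) = -1*1/22 + (2*I*sqrt(2))*(-1) = -1/22 - 2*I*sqrt(2) ≈ -0.045455 - 2.8284*I)
5 - 33/(P + y) = 5 - 33/(0 + (-1/22 - 2*I*sqrt(2))) = 5 - 33/(-1/22 - 2*I*sqrt(2))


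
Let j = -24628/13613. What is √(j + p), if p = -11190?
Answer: I*√2073996336074/13613 ≈ 105.79*I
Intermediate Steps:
j = -24628/13613 (j = -24628*1/13613 = -24628/13613 ≈ -1.8092)
√(j + p) = √(-24628/13613 - 11190) = √(-152354098/13613) = I*√2073996336074/13613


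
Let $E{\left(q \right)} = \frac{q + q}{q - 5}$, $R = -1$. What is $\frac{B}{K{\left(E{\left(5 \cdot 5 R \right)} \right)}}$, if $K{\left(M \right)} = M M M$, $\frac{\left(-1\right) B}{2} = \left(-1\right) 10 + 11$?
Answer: $- \frac{54}{125} \approx -0.432$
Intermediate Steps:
$E{\left(q \right)} = \frac{2 q}{-5 + q}$
$B = -2$ ($B = - 2 \left(\left(-1\right) 10 + 11\right) = - 2 \left(-10 + 11\right) = \left(-2\right) 1 = -2$)
$K{\left(M \right)} = M^{3}$ ($K{\left(M \right)} = M^{2} M = M^{3}$)
$\frac{B}{K{\left(E{\left(5 \cdot 5 R \right)} \right)}} = - \frac{2}{\left(\frac{2 \cdot 5 \cdot 5 \left(-1\right)}{-5 + 5 \cdot 5 \left(-1\right)}\right)^{3}} = - \frac{2}{\left(\frac{2 \cdot 25 \left(-1\right)}{-5 + 25 \left(-1\right)}\right)^{3}} = - \frac{2}{\left(2 \left(-25\right) \frac{1}{-5 - 25}\right)^{3}} = - \frac{2}{\left(2 \left(-25\right) \frac{1}{-30}\right)^{3}} = - \frac{2}{\left(2 \left(-25\right) \left(- \frac{1}{30}\right)\right)^{3}} = - \frac{2}{\left(\frac{5}{3}\right)^{3}} = - \frac{2}{\frac{125}{27}} = \left(-2\right) \frac{27}{125} = - \frac{54}{125}$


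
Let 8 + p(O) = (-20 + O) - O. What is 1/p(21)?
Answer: -1/28 ≈ -0.035714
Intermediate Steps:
p(O) = -28 (p(O) = -8 + ((-20 + O) - O) = -8 - 20 = -28)
1/p(21) = 1/(-28) = -1/28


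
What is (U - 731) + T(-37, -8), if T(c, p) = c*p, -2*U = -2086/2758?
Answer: -171241/394 ≈ -434.62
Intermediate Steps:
U = 149/394 (U = -(-1043)/2758 = -½*(-149/197) = 149/394 ≈ 0.37817)
(U - 731) + T(-37, -8) = (149/394 - 731) - 37*(-8) = -287865/394 + 296 = -171241/394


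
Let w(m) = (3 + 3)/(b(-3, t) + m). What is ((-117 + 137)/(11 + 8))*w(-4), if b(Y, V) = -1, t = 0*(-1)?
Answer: -24/19 ≈ -1.2632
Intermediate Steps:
t = 0
w(m) = 6/(-1 + m) (w(m) = (3 + 3)/(-1 + m) = 6/(-1 + m))
((-117 + 137)/(11 + 8))*w(-4) = ((-117 + 137)/(11 + 8))*(6/(-1 - 4)) = (20/19)*(6/(-5)) = (20*(1/19))*(6*(-⅕)) = (20/19)*(-6/5) = -24/19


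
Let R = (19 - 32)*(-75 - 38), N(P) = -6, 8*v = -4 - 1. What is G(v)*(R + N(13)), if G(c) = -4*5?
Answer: -29260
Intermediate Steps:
v = -5/8 (v = (-4 - 1)/8 = (⅛)*(-5) = -5/8 ≈ -0.62500)
G(c) = -20
R = 1469 (R = -13*(-113) = 1469)
G(v)*(R + N(13)) = -20*(1469 - 6) = -20*1463 = -29260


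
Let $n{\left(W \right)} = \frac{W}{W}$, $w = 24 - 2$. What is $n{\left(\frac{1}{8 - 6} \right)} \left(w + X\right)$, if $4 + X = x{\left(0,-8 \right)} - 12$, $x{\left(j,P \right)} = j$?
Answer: $6$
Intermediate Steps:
$w = 22$
$X = -16$ ($X = -4 + \left(0 - 12\right) = -4 - 12 = -16$)
$n{\left(W \right)} = 1$
$n{\left(\frac{1}{8 - 6} \right)} \left(w + X\right) = 1 \left(22 - 16\right) = 1 \cdot 6 = 6$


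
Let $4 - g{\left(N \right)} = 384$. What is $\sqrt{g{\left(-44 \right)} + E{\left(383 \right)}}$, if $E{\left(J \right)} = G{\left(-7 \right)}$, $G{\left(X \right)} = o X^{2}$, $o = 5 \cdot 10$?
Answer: $3 \sqrt{230} \approx 45.497$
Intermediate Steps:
$g{\left(N \right)} = -380$ ($g{\left(N \right)} = 4 - 384 = -380$)
$o = 50$
$G{\left(X \right)} = 50 X^{2}$
$E{\left(J \right)} = 2450$ ($E{\left(J \right)} = 50 \left(-7\right)^{2} = 50 \cdot 49 = 2450$)
$\sqrt{g{\left(-44 \right)} + E{\left(383 \right)}} = \sqrt{-380 + 2450} = \sqrt{2070} = 3 \sqrt{230}$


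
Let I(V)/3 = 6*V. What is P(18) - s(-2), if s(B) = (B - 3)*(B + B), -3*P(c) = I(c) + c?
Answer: -134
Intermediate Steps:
I(V) = 18*V (I(V) = 3*(6*V) = 18*V)
P(c) = -19*c/3 (P(c) = -(18*c + c)/3 = -19*c/3)
s(B) = 2*B*(-3 + B) (s(B) = (-3 + B)*(2*B) = 2*B*(-3 + B))
P(18) - s(-2) = -19/3*18 - 2*(-2)*(-3 - 2) = -114 - 2*(-2)*(-5) = -114 - 1*20 = -114 - 20 = -134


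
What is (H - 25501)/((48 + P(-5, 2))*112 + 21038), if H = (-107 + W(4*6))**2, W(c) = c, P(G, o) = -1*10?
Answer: -9306/12647 ≈ -0.73583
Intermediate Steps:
P(G, o) = -10
H = 6889 (H = (-107 + 4*6)**2 = (-107 + 24)**2 = (-83)**2 = 6889)
(H - 25501)/((48 + P(-5, 2))*112 + 21038) = (6889 - 25501)/((48 - 10)*112 + 21038) = -18612/(38*112 + 21038) = -18612/(4256 + 21038) = -18612/25294 = -18612*1/25294 = -9306/12647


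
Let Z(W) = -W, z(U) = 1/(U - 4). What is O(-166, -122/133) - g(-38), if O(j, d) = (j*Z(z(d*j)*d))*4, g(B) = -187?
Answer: 450829/2465 ≈ 182.89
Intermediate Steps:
z(U) = 1/(-4 + U)
O(j, d) = -4*d*j/(-4 + d*j) (O(j, d) = (j*(-d/(-4 + d*j)))*4 = -d*j/(-4 + d*j)*4 = -4*d*j/(-4 + d*j))
O(-166, -122/133) - g(-38) = -4*(-122/133)*(-166)/(-4 - 122/133*(-166)) - 1*(-187) = -4*(-122*1/133)*(-166)/(-4 - 122*1/133*(-166)) + 187 = -4*(-122/133)*(-166)/(-4 - 122/133*(-166)) + 187 = -4*(-122/133)*(-166)/(-4 + 20252/133) + 187 = -4*(-122/133)*(-166)/19720/133 + 187 = -4*(-122/133)*(-166)*133/19720 + 187 = -10126/2465 + 187 = 450829/2465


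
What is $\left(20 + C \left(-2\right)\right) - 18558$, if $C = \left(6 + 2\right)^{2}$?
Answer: $-18666$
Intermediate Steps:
$C = 64$ ($C = 8^{2} = 64$)
$\left(20 + C \left(-2\right)\right) - 18558 = \left(20 + 64 \left(-2\right)\right) - 18558 = \left(20 - 128\right) - 18558 = -108 - 18558 = -18666$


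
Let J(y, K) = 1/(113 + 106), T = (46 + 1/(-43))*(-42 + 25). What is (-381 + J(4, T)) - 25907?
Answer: -5757071/219 ≈ -26288.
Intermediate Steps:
T = -33609/43 (T = (46 - 1/43)*(-17) = (1977/43)*(-17) = -33609/43 ≈ -781.60)
J(y, K) = 1/219
(-381 + J(4, T)) - 25907 = (-381 + 1/219) - 25907 = -83438/219 - 25907 = -5757071/219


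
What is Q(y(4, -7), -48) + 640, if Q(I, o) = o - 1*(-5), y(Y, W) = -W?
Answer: 597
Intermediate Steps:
Q(I, o) = 5 + o (Q(I, o) = o + 5 = 5 + o)
Q(y(4, -7), -48) + 640 = (5 - 48) + 640 = -43 + 640 = 597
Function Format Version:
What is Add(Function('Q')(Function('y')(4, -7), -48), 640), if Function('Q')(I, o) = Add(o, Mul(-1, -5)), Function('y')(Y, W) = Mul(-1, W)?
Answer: 597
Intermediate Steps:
Function('Q')(I, o) = Add(5, o) (Function('Q')(I, o) = Add(o, 5) = Add(5, o))
Add(Function('Q')(Function('y')(4, -7), -48), 640) = Add(Add(5, -48), 640) = Add(-43, 640) = 597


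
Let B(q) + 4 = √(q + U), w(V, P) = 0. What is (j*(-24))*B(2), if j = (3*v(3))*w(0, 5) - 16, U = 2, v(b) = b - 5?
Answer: -768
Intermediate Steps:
v(b) = -5 + b
B(q) = -4 + √(2 + q) (B(q) = -4 + √(q + 2) = -4 + √(2 + q))
j = -16 (j = (3*(-5 + 3))*0 - 16 = (3*(-2))*0 - 16 = -6*0 - 16 = 0 - 16 = -16)
(j*(-24))*B(2) = (-16*(-24))*(-4 + √(2 + 2)) = 384*(-4 + √4) = 384*(-4 + 2) = 384*(-2) = -768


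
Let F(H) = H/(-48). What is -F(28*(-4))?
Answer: -7/3 ≈ -2.3333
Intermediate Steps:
F(H) = -H/48 (F(H) = H*(-1/48) = -H/48)
-F(28*(-4)) = -(-1)*28*(-4)/48 = -(-1)*(-112)/48 = -1*7/3 = -7/3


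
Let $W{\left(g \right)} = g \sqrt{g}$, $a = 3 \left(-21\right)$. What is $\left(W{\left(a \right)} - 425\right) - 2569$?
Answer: $-2994 - 189 i \sqrt{7} \approx -2994.0 - 500.05 i$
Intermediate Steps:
$a = -63$
$W{\left(g \right)} = g^{\frac{3}{2}}$
$\left(W{\left(a \right)} - 425\right) - 2569 = \left(\left(-63\right)^{\frac{3}{2}} - 425\right) - 2569 = \left(- 189 i \sqrt{7} - 425\right) - 2569 = \left(-425 - 189 i \sqrt{7}\right) - 2569 = -2994 - 189 i \sqrt{7}$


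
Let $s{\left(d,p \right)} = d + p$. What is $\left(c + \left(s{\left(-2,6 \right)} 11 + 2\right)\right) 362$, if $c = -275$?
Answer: $-82898$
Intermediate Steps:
$\left(c + \left(s{\left(-2,6 \right)} 11 + 2\right)\right) 362 = \left(-275 + \left(\left(-2 + 6\right) 11 + 2\right)\right) 362 = \left(-275 + \left(4 \cdot 11 + 2\right)\right) 362 = \left(-275 + \left(44 + 2\right)\right) 362 = \left(-275 + 46\right) 362 = \left(-229\right) 362 = -82898$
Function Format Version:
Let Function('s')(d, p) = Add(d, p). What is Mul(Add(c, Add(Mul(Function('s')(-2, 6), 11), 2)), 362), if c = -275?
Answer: -82898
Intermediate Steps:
Mul(Add(c, Add(Mul(Function('s')(-2, 6), 11), 2)), 362) = Mul(Add(-275, Add(Mul(Add(-2, 6), 11), 2)), 362) = Mul(Add(-275, Add(Mul(4, 11), 2)), 362) = Mul(Add(-275, Add(44, 2)), 362) = Mul(Add(-275, 46), 362) = Mul(-229, 362) = -82898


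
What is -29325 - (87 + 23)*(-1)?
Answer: -29215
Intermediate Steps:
-29325 - (87 + 23)*(-1) = -29325 - 110*(-1) = -29325 - 1*(-110) = -29325 + 110 = -29215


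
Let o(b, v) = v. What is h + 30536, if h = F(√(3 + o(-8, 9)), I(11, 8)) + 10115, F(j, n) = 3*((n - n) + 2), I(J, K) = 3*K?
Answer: 40657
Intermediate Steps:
F(j, n) = 6 (F(j, n) = 3*(0 + 2) = 3*2 = 6)
h = 10121 (h = 6 + 10115 = 10121)
h + 30536 = 10121 + 30536 = 40657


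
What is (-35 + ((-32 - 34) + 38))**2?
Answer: 3969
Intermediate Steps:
(-35 + ((-32 - 34) + 38))**2 = (-35 + (-66 + 38))**2 = (-35 - 28)**2 = (-63)**2 = 3969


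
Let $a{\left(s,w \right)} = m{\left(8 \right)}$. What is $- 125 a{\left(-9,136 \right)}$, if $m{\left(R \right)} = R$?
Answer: $-1000$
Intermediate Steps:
$a{\left(s,w \right)} = 8$
$- 125 a{\left(-9,136 \right)} = \left(-125\right) 8 = -1000$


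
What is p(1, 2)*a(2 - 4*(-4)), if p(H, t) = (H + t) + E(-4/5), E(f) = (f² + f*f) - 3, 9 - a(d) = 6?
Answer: 96/25 ≈ 3.8400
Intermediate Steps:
a(d) = 3 (a(d) = 9 - 1*6 = 9 - 6 = 3)
E(f) = -3 + 2*f² (E(f) = (f² + f²) - 3 = 2*f² - 3 = -3 + 2*f²)
p(H, t) = -43/25 + H + t (p(H, t) = (H + t) + (-3 + 2*(-4/5)²) = (H + t) + (-3 + 2*(-4*⅕)²) = (H + t) + (-3 + 2*(-⅘)²) = (H + t) + (-3 + 2*(16/25)) = (H + t) + (-3 + 32/25) = (H + t) - 43/25 = -43/25 + H + t)
p(1, 2)*a(2 - 4*(-4)) = (-43/25 + 1 + 2)*3 = (32/25)*3 = 96/25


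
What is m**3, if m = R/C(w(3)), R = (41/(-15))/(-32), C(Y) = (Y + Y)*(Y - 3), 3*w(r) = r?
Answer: -68921/7077888000 ≈ -9.7375e-6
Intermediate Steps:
w(r) = r/3
C(Y) = 2*Y*(-3 + Y) (C(Y) = (2*Y)*(-3 + Y) = 2*Y*(-3 + Y))
R = 41/480 (R = (41*(-1/15))*(-1/32) = -41/15*(-1/32) = 41/480 ≈ 0.085417)
m = -41/1920 (m = 41/(480*((2*((1/3)*3)*(-3 + (1/3)*3)))) = 41/(480*((2*1*(-3 + 1)))) = 41/(480*((2*1*(-2)))) = (41/480)/(-4) = (41/480)*(-1/4) = -41/1920 ≈ -0.021354)
m**3 = (-41/1920)**3 = -68921/7077888000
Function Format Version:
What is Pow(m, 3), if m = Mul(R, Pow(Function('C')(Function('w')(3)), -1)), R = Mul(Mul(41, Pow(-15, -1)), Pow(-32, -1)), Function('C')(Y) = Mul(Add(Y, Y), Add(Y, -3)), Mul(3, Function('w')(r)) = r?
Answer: Rational(-68921, 7077888000) ≈ -9.7375e-6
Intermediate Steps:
Function('w')(r) = Mul(Rational(1, 3), r)
Function('C')(Y) = Mul(2, Y, Add(-3, Y)) (Function('C')(Y) = Mul(Mul(2, Y), Add(-3, Y)) = Mul(2, Y, Add(-3, Y)))
R = Rational(41, 480) (R = Mul(Mul(41, Rational(-1, 15)), Rational(-1, 32)) = Mul(Rational(-41, 15), Rational(-1, 32)) = Rational(41, 480) ≈ 0.085417)
m = Rational(-41, 1920) (m = Mul(Rational(41, 480), Pow(Mul(2, Mul(Rational(1, 3), 3), Add(-3, Mul(Rational(1, 3), 3))), -1)) = Mul(Rational(41, 480), Pow(Mul(2, 1, Add(-3, 1)), -1)) = Mul(Rational(41, 480), Pow(Mul(2, 1, -2), -1)) = Mul(Rational(41, 480), Pow(-4, -1)) = Mul(Rational(41, 480), Rational(-1, 4)) = Rational(-41, 1920) ≈ -0.021354)
Pow(m, 3) = Pow(Rational(-41, 1920), 3) = Rational(-68921, 7077888000)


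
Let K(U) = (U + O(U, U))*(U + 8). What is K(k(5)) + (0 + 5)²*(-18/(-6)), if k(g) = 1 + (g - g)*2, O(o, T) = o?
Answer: 93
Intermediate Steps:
k(g) = 1 (k(g) = 1 + 0*2 = 1 + 0 = 1)
K(U) = 2*U*(8 + U) (K(U) = (U + U)*(U + 8) = (2*U)*(8 + U) = 2*U*(8 + U))
K(k(5)) + (0 + 5)²*(-18/(-6)) = 2*1*(8 + 1) + (0 + 5)²*(-18/(-6)) = 2*1*9 + 5²*(-18*(-⅙)) = 18 + 25*3 = 18 + 75 = 93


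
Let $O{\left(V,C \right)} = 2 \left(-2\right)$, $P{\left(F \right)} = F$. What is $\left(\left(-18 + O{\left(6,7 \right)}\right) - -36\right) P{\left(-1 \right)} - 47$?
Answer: $-61$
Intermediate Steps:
$O{\left(V,C \right)} = -4$
$\left(\left(-18 + O{\left(6,7 \right)}\right) - -36\right) P{\left(-1 \right)} - 47 = \left(\left(-18 - 4\right) - -36\right) \left(-1\right) - 47 = \left(-22 + \left(10 + 26\right)\right) \left(-1\right) - 47 = \left(-22 + 36\right) \left(-1\right) - 47 = 14 \left(-1\right) - 47 = -14 - 47 = -61$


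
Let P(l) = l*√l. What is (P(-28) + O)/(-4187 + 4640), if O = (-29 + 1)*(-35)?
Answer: 980/453 - 56*I*√7/453 ≈ 2.1634 - 0.32707*I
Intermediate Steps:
P(l) = l^(3/2)
O = 980 (O = -28*(-35) = 980)
(P(-28) + O)/(-4187 + 4640) = ((-28)^(3/2) + 980)/(-4187 + 4640) = (-56*I*√7 + 980)/453 = (980 - 56*I*√7)*(1/453) = 980/453 - 56*I*√7/453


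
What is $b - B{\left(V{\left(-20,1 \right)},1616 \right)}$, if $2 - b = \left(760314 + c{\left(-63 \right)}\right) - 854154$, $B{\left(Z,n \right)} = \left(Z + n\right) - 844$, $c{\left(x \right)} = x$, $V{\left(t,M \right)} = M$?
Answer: $93132$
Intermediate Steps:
$B{\left(Z,n \right)} = -844 + Z + n$
$b = 93905$ ($b = 2 - \left(\left(760314 - 63\right) - 854154\right) = 2 - \left(760251 - 854154\right) = 2 - -93903 = 2 + 93903 = 93905$)
$b - B{\left(V{\left(-20,1 \right)},1616 \right)} = 93905 - \left(-844 + 1 + 1616\right) = 93905 - 773 = 93132$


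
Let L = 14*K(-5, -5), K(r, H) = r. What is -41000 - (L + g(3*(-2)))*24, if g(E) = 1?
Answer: -39344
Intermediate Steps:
L = -70 (L = 14*(-5) = -70)
-41000 - (L + g(3*(-2)))*24 = -41000 - (-70 + 1)*24 = -41000 - (-69)*24 = -41000 - 1*(-1656) = -41000 + 1656 = -39344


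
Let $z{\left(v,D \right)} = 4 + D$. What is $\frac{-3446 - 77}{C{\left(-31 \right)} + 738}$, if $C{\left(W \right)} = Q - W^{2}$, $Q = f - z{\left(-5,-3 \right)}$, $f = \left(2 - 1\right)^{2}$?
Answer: $\frac{3523}{223} \approx 15.798$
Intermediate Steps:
$f = 1$ ($f = 1^{2} = 1$)
$Q = 0$ ($Q = 1 - \left(4 - 3\right) = 1 - 1 = 0$)
$C{\left(W \right)} = - W^{2}$ ($C{\left(W \right)} = 0 - W^{2} = - W^{2}$)
$\frac{-3446 - 77}{C{\left(-31 \right)} + 738} = \frac{-3446 - 77}{- \left(-31\right)^{2} + 738} = - \frac{3523}{\left(-1\right) 961 + 738} = - \frac{3523}{-961 + 738} = - \frac{3523}{-223} = \left(-3523\right) \left(- \frac{1}{223}\right) = \frac{3523}{223}$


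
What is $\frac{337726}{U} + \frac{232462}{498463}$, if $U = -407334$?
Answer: $- \frac{36827119415}{101520463821} \approx -0.36276$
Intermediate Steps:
$\frac{337726}{U} + \frac{232462}{498463} = \frac{337726}{-407334} + \frac{232462}{498463} = 337726 \left(- \frac{1}{407334}\right) + 232462 \cdot \frac{1}{498463} = - \frac{168863}{203667} + \frac{232462}{498463} = - \frac{36827119415}{101520463821}$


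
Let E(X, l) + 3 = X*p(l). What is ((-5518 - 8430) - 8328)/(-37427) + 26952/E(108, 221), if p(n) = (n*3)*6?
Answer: 3526323300/5359808389 ≈ 0.65792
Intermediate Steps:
p(n) = 18*n (p(n) = (3*n)*6 = 18*n)
E(X, l) = -3 + 18*X*l (E(X, l) = -3 + X*(18*l) = -3 + 18*X*l)
((-5518 - 8430) - 8328)/(-37427) + 26952/E(108, 221) = ((-5518 - 8430) - 8328)/(-37427) + 26952/(-3 + 18*108*221) = (-13948 - 8328)*(-1/37427) + 26952/(-3 + 429624) = -22276*(-1/37427) + 26952/429621 = 22276/37427 + 26952*(1/429621) = 22276/37427 + 8984/143207 = 3526323300/5359808389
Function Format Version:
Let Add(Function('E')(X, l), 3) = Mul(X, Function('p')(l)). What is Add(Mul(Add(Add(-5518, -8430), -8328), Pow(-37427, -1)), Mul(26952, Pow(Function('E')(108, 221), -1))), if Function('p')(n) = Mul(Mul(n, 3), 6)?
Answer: Rational(3526323300, 5359808389) ≈ 0.65792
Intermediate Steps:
Function('p')(n) = Mul(18, n) (Function('p')(n) = Mul(Mul(3, n), 6) = Mul(18, n))
Function('E')(X, l) = Add(-3, Mul(18, X, l)) (Function('E')(X, l) = Add(-3, Mul(X, Mul(18, l))) = Add(-3, Mul(18, X, l)))
Add(Mul(Add(Add(-5518, -8430), -8328), Pow(-37427, -1)), Mul(26952, Pow(Function('E')(108, 221), -1))) = Add(Mul(Add(Add(-5518, -8430), -8328), Pow(-37427, -1)), Mul(26952, Pow(Add(-3, Mul(18, 108, 221)), -1))) = Add(Mul(Add(-13948, -8328), Rational(-1, 37427)), Mul(26952, Pow(Add(-3, 429624), -1))) = Add(Mul(-22276, Rational(-1, 37427)), Mul(26952, Pow(429621, -1))) = Add(Rational(22276, 37427), Mul(26952, Rational(1, 429621))) = Add(Rational(22276, 37427), Rational(8984, 143207)) = Rational(3526323300, 5359808389)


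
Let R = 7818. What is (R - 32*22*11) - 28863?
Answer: -28789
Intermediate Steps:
(R - 32*22*11) - 28863 = (7818 - 32*22*11) - 28863 = (7818 - 704*11) - 28863 = (7818 - 7744) - 28863 = 74 - 28863 = -28789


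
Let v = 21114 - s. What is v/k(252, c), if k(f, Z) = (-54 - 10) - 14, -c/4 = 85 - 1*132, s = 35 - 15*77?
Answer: -11117/39 ≈ -285.05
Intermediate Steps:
s = -1120 (s = 35 - 1155 = -1120)
v = 22234 (v = 21114 - 1*(-1120) = 21114 + 1120 = 22234)
c = 188 (c = -4*(85 - 1*132) = -4*(85 - 132) = -4*(-47) = 188)
k(f, Z) = -78 (k(f, Z) = -64 - 14 = -78)
v/k(252, c) = 22234/(-78) = 22234*(-1/78) = -11117/39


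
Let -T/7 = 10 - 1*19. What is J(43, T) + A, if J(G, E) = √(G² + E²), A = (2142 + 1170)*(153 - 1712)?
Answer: -5163408 + √5818 ≈ -5.1633e+6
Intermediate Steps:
T = 63 (T = -7*(10 - 1*19) = -7*(10 - 19) = -7*(-9) = 63)
A = -5163408 (A = 3312*(-1559) = -5163408)
J(G, E) = √(E² + G²)
J(43, T) + A = √(63² + 43²) - 5163408 = √(3969 + 1849) - 5163408 = √5818 - 5163408 = -5163408 + √5818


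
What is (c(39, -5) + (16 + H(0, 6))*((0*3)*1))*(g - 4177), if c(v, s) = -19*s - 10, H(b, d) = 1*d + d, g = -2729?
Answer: -587010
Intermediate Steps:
H(b, d) = 2*d (H(b, d) = d + d = 2*d)
c(v, s) = -10 - 19*s
(c(39, -5) + (16 + H(0, 6))*((0*3)*1))*(g - 4177) = ((-10 - 19*(-5)) + (16 + 2*6)*((0*3)*1))*(-2729 - 4177) = ((-10 + 95) + (16 + 12)*(0*1))*(-6906) = (85 + 28*0)*(-6906) = (85 + 0)*(-6906) = 85*(-6906) = -587010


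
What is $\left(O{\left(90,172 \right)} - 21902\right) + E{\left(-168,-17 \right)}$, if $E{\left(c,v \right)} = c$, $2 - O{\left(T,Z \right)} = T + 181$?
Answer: $-22339$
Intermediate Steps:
$O{\left(T,Z \right)} = -179 - T$ ($O{\left(T,Z \right)} = 2 - \left(T + 181\right) = 2 - \left(181 + T\right) = -179 - T$)
$\left(O{\left(90,172 \right)} - 21902\right) + E{\left(-168,-17 \right)} = \left(\left(-179 - 90\right) - 21902\right) - 168 = \left(-269 - 21902\right) - 168 = -22171 - 168 = -22339$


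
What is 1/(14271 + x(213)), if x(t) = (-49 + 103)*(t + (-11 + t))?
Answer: 1/36681 ≈ 2.7262e-5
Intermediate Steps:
x(t) = -594 + 108*t (x(t) = 54*(-11 + 2*t) = -594 + 108*t)
1/(14271 + x(213)) = 1/(14271 + (-594 + 108*213)) = 1/(14271 + (-594 + 23004)) = 1/(14271 + 22410) = 1/36681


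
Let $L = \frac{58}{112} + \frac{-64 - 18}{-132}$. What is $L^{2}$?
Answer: $\frac{4431025}{3415104} \approx 1.2975$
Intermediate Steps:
$L = \frac{2105}{1848}$ ($L = 58 \cdot \frac{1}{112} - - \frac{41}{66} = \frac{29}{56} + \frac{41}{66} = \frac{2105}{1848} \approx 1.1391$)
$L^{2} = \left(\frac{2105}{1848}\right)^{2} = \frac{4431025}{3415104}$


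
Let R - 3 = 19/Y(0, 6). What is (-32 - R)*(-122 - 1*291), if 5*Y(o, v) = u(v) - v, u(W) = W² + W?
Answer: 559615/36 ≈ 15545.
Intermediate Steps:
u(W) = W + W²
Y(o, v) = -v/5 + v*(1 + v)/5 (Y(o, v) = (v*(1 + v) - v)/5 = (-v + v*(1 + v))/5 = -v/5 + v*(1 + v)/5)
R = 203/36 (R = 3 + 19/(((⅕)*6²)) = 3 + 19/(((⅕)*36)) = 3 + 19/(36/5) = 3 + 19*(5/36) = 3 + 95/36 = 203/36 ≈ 5.6389)
(-32 - R)*(-122 - 1*291) = (-32 - 1*203/36)*(-122 - 1*291) = (-32 - 203/36)*(-122 - 291) = -1355/36*(-413) = 559615/36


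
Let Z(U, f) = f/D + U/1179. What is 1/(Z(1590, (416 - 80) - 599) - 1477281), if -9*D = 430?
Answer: -168990/249644558059 ≈ -6.7692e-7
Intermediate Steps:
D = -430/9 (D = -⅑*430 = -430/9 ≈ -47.778)
Z(U, f) = -9*f/430 + U/1179 (Z(U, f) = f/(-430/9) + U/1179 = f*(-9/430) + U*(1/1179) = -9*f/430 + U/1179)
1/(Z(1590, (416 - 80) - 599) - 1477281) = 1/((-9*((416 - 80) - 599)/430 + (1/1179)*1590) - 1477281) = 1/((-9*(336 - 599)/430 + 530/393) - 1477281) = 1/((-9/430*(-263) + 530/393) - 1477281) = 1/((2367/430 + 530/393) - 1477281) = 1/(1158131/168990 - 1477281) = 1/(-249644558059/168990) = -168990/249644558059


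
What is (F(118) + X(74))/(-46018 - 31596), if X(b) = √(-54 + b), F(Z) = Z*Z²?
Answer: -821516/38807 - √5/38807 ≈ -21.169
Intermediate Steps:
F(Z) = Z³
(F(118) + X(74))/(-46018 - 31596) = (118³ + √(-54 + 74))/(-46018 - 31596) = (1643032 + √20)/(-77614) = (1643032 + 2*√5)*(-1/77614) = -821516/38807 - √5/38807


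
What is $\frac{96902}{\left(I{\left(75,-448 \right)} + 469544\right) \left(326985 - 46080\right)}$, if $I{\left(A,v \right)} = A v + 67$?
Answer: $\frac{96902}{122477669955} \approx 7.9118 \cdot 10^{-7}$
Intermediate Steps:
$I{\left(A,v \right)} = 67 + A v$
$\frac{96902}{\left(I{\left(75,-448 \right)} + 469544\right) \left(326985 - 46080\right)} = \frac{96902}{\left(\left(67 + 75 \left(-448\right)\right) + 469544\right) \left(326985 - 46080\right)} = \frac{96902}{\left(\left(67 - 33600\right) + 469544\right) 280905} = \frac{96902}{\left(-33533 + 469544\right) 280905} = \frac{96902}{436011 \cdot 280905} = \frac{96902}{122477669955}$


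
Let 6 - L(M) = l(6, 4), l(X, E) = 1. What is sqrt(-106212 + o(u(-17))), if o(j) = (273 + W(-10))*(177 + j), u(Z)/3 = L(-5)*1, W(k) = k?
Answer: 2*I*sqrt(13929) ≈ 236.04*I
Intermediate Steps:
L(M) = 5 (L(M) = 6 - 1*1 = 6 - 1 = 5)
u(Z) = 15 (u(Z) = 3*(5*1) = 3*5 = 15)
o(j) = 46551 + 263*j (o(j) = (273 - 10)*(177 + j) = 263*(177 + j) = 46551 + 263*j)
sqrt(-106212 + o(u(-17))) = sqrt(-106212 + (46551 + 263*15)) = sqrt(-106212 + (46551 + 3945)) = sqrt(-106212 + 50496) = sqrt(-55716) = 2*I*sqrt(13929)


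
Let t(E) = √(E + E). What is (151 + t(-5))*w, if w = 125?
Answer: 18875 + 125*I*√10 ≈ 18875.0 + 395.28*I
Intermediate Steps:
t(E) = √2*√E (t(E) = √(2*E) = √2*√E)
(151 + t(-5))*w = (151 + √2*√(-5))*125 = (151 + √2*(I*√5))*125 = (151 + I*√10)*125 = 18875 + 125*I*√10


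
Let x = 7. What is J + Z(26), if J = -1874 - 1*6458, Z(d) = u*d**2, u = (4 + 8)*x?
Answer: 48452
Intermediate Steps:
u = 84 (u = (4 + 8)*7 = 12*7 = 84)
Z(d) = 84*d**2
J = -8332 (J = -1874 - 6458 = -8332)
J + Z(26) = -8332 + 84*26**2 = -8332 + 84*676 = -8332 + 56784 = 48452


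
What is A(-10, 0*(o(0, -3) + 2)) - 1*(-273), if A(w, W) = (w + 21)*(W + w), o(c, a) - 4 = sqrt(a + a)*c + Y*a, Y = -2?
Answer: 163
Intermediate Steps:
o(c, a) = 4 - 2*a + c*sqrt(2)*sqrt(a) (o(c, a) = 4 + (sqrt(a + a)*c - 2*a) = 4 + (sqrt(2*a)*c - 2*a) = 4 + ((sqrt(2)*sqrt(a))*c - 2*a) = 4 + (c*sqrt(2)*sqrt(a) - 2*a) = 4 + (-2*a + c*sqrt(2)*sqrt(a)) = 4 - 2*a + c*sqrt(2)*sqrt(a))
A(w, W) = (21 + w)*(W + w)
A(-10, 0*(o(0, -3) + 2)) - 1*(-273) = ((-10)**2 + 21*(0*((4 - 2*(-3) + 0*sqrt(2)*sqrt(-3)) + 2)) + 21*(-10) + (0*((4 - 2*(-3) + 0*sqrt(2)*sqrt(-3)) + 2))*(-10)) - 1*(-273) = (100 + 21*(0*((4 + 6 + 0*sqrt(2)*(I*sqrt(3))) + 2)) - 210 + (0*((4 + 6 + 0*sqrt(2)*(I*sqrt(3))) + 2))*(-10)) + 273 = (100 + 21*(0*((4 + 6 + 0) + 2)) - 210 + (0*((4 + 6 + 0) + 2))*(-10)) + 273 = (100 + 21*(0*(10 + 2)) - 210 + (0*(10 + 2))*(-10)) + 273 = (100 + 21*(0*12) - 210 + (0*12)*(-10)) + 273 = (100 + 21*0 - 210 + 0*(-10)) + 273 = (100 + 0 - 210 + 0) + 273 = -110 + 273 = 163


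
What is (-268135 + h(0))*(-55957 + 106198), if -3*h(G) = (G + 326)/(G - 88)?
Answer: -592737573779/44 ≈ -1.3471e+10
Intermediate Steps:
h(G) = -(326 + G)/(3*(-88 + G)) (h(G) = -(G + 326)/(3*(G - 88)) = -(326 + G)/(3*(-88 + G)))
(-268135 + h(0))*(-55957 + 106198) = (-268135 + (-326 - 1*0)/(3*(-88 + 0)))*(-55957 + 106198) = (-268135 + (⅓)*(-326 + 0)/(-88))*50241 = (-268135 + (⅓)*(-1/88)*(-326))*50241 = (-268135 + 163/132)*50241 = -35393657/132*50241 = -592737573779/44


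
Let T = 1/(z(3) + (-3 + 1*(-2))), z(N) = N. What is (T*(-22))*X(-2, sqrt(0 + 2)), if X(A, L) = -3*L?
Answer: -33*sqrt(2) ≈ -46.669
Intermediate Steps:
T = -1/2 (T = 1/(3 + (-3 + 1*(-2))) = 1/(3 + (-3 - 2)) = 1/(3 - 5) = 1/(-2) = -1/2 ≈ -0.50000)
(T*(-22))*X(-2, sqrt(0 + 2)) = (-1/2*(-22))*(-3*sqrt(0 + 2)) = 11*(-3*sqrt(2)) = -33*sqrt(2)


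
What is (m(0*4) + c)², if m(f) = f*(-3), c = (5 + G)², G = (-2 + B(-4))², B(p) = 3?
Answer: 1296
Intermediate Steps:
G = 1 (G = (-2 + 3)² = 1² = 1)
c = 36 (c = (5 + 1)² = 6² = 36)
m(f) = -3*f
(m(0*4) + c)² = (-0*4 + 36)² = (-3*0 + 36)² = (0 + 36)² = 36² = 1296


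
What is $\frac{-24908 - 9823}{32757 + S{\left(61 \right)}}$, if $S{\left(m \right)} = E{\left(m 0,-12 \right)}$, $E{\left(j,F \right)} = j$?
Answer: $- \frac{11577}{10919} \approx -1.0603$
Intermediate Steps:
$S{\left(m \right)} = 0$ ($S{\left(m \right)} = m 0 = 0$)
$\frac{-24908 - 9823}{32757 + S{\left(61 \right)}} = \frac{-24908 - 9823}{32757 + 0} = - \frac{34731}{32757} = \left(-34731\right) \frac{1}{32757} = - \frac{11577}{10919}$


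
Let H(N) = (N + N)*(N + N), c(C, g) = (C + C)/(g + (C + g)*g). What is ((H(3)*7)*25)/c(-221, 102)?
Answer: 2230200/13 ≈ 1.7155e+5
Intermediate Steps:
c(C, g) = 2*C/(g + g*(C + g)) (c(C, g) = (2*C)/(g + g*(C + g)) = 2*C/(g + g*(C + g)))
H(N) = 4*N**2 (H(N) = (2*N)*(2*N) = 4*N**2)
((H(3)*7)*25)/c(-221, 102) = (((4*3**2)*7)*25)/((2*(-221)/(102*(1 - 221 + 102)))) = (((4*9)*7)*25)/((2*(-221)*(1/102)/(-118))) = ((36*7)*25)/((2*(-221)*(1/102)*(-1/118))) = (252*25)/(13/354) = 6300*(354/13) = 2230200/13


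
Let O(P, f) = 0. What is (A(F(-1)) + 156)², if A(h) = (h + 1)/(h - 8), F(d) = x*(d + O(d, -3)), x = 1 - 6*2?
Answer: 25600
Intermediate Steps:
x = -11 (x = 1 - 1*12 = 1 - 12 = -11)
F(d) = -11*d (F(d) = -11*(d + 0) = -11*d)
A(h) = (1 + h)/(-8 + h)
(A(F(-1)) + 156)² = ((1 - 11*(-1))/(-8 - 11*(-1)) + 156)² = ((1 + 11)/(-8 + 11) + 156)² = (12/3 + 156)² = ((⅓)*12 + 156)² = (4 + 156)² = 160² = 25600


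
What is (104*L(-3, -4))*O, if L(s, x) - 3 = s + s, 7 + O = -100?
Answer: 33384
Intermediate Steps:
O = -107 (O = -7 - 100 = -107)
L(s, x) = 3 + 2*s (L(s, x) = 3 + (s + s) = 3 + 2*s)
(104*L(-3, -4))*O = (104*(3 + 2*(-3)))*(-107) = (104*(3 - 6))*(-107) = (104*(-3))*(-107) = -312*(-107) = 33384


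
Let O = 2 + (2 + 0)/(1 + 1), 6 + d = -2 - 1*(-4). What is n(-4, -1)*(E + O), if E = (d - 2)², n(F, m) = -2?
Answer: -78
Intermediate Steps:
d = -4 (d = -6 + (-2 - 1*(-4)) = -6 + (-2 + 4) = -6 + 2 = -4)
E = 36 (E = (-4 - 2)² = (-6)² = 36)
O = 3 (O = 2 + 2/2 = 2 + 2*(½) = 2 + 1 = 3)
n(-4, -1)*(E + O) = -2*(36 + 3) = -2*39 = -78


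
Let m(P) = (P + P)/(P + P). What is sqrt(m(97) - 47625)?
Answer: 2*I*sqrt(11906) ≈ 218.23*I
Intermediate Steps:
m(P) = 1 (m(P) = (2*P)/((2*P)) = (2*P)*(1/(2*P)) = 1)
sqrt(m(97) - 47625) = sqrt(1 - 47625) = sqrt(-47624) = 2*I*sqrt(11906)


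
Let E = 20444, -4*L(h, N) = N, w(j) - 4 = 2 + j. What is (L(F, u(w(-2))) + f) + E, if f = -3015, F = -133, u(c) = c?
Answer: 17428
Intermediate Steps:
w(j) = 6 + j (w(j) = 4 + (2 + j) = 6 + j)
L(h, N) = -N/4
(L(F, u(w(-2))) + f) + E = (-(6 - 2)/4 - 3015) + 20444 = (-1/4*4 - 3015) + 20444 = (-1 - 3015) + 20444 = -3016 + 20444 = 17428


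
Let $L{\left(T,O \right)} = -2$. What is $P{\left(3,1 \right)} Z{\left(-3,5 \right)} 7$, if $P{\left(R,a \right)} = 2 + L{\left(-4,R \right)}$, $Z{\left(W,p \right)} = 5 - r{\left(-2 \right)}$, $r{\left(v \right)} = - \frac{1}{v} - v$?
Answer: $0$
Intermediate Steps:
$r{\left(v \right)} = - v - \frac{1}{v}$
$Z{\left(W,p \right)} = \frac{5}{2}$ ($Z{\left(W,p \right)} = 5 - \left(\left(-1\right) \left(-2\right) - \frac{1}{-2}\right) = 5 - \left(2 - - \frac{1}{2}\right) = 5 - \left(2 + \frac{1}{2}\right) = 5 - \frac{5}{2} = \frac{5}{2}$)
$P{\left(R,a \right)} = 0$ ($P{\left(R,a \right)} = 2 - 2 = 0$)
$P{\left(3,1 \right)} Z{\left(-3,5 \right)} 7 = 0 \cdot \frac{5}{2} \cdot 7 = 0 \cdot 7 = 0$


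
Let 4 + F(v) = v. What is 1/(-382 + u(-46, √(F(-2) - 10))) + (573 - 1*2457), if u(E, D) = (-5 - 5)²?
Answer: -531289/282 ≈ -1884.0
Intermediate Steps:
F(v) = -4 + v
u(E, D) = 100 (u(E, D) = (-10)² = 100)
1/(-382 + u(-46, √(F(-2) - 10))) + (573 - 1*2457) = 1/(-382 + 100) + (573 - 1*2457) = 1/(-282) + (573 - 2457) = -1/282 - 1884 = -531289/282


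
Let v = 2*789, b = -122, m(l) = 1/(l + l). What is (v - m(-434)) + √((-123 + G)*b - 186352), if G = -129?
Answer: 1369705/868 + 2*I*√38902 ≈ 1578.0 + 394.47*I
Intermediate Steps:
m(l) = 1/(2*l)
v = 1578
(v - m(-434)) + √((-123 + G)*b - 186352) = (1578 - 1/(2*(-434))) + √((-123 - 129)*(-122) - 186352) = (1578 - (-1)/(2*434)) + √(-252*(-122) - 186352) = (1578 - 1*(-1/868)) + √(30744 - 186352) = (1578 + 1/868) + √(-155608) = 1369705/868 + 2*I*√38902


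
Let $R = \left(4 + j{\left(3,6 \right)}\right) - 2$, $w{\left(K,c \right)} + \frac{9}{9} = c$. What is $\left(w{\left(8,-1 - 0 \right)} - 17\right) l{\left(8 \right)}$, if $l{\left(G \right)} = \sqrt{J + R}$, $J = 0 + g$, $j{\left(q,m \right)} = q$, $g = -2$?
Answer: $- 19 \sqrt{3} \approx -32.909$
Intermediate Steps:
$w{\left(K,c \right)} = -1 + c$
$J = -2$ ($J = 0 - 2 = -2$)
$R = 5$ ($R = \left(4 + 3\right) - 2 = 7 - 2 = 5$)
$l{\left(G \right)} = \sqrt{3}$ ($l{\left(G \right)} = \sqrt{-2 + 5} = \sqrt{3}$)
$\left(w{\left(8,-1 - 0 \right)} - 17\right) l{\left(8 \right)} = \left(\left(-1 - 1\right) - 17\right) \sqrt{3} = \left(-2 - 17\right) \sqrt{3} = - 19 \sqrt{3}$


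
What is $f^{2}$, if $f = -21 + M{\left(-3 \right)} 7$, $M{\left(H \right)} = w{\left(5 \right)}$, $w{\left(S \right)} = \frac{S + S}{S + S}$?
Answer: $196$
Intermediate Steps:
$w{\left(S \right)} = 1$ ($w{\left(S \right)} = \frac{2 S}{2 S} = 2 S \frac{1}{2 S} = 1$)
$M{\left(H \right)} = 1$
$f = -14$ ($f = -21 + 1 \cdot 7 = -21 + 7 = -14$)
$f^{2} = \left(-14\right)^{2} = 196$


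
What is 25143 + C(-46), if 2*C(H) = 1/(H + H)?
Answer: 4626311/184 ≈ 25143.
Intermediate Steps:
C(H) = 1/(4*H) (C(H) = 1/(2*(H + H)) = 1/(2*((2*H))) = (1/(2*H))/2 = 1/(4*H))
25143 + C(-46) = 25143 + (¼)/(-46) = 25143 + (¼)*(-1/46) = 25143 - 1/184 = 4626311/184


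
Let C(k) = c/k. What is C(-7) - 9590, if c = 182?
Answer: -9616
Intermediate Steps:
C(k) = 182/k
C(-7) - 9590 = 182/(-7) - 9590 = 182*(-⅐) - 9590 = -26 - 9590 = -9616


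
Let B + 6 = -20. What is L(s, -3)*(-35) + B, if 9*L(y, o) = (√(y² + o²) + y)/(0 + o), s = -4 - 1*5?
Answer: -113/3 + 35*√10/9 ≈ -25.369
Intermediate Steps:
B = -26 (B = -6 - 20 = -26)
s = -9 (s = -4 - 5 = -9)
L(y, o) = (y + √(o² + y²))/(9*o) (L(y, o) = ((√(y² + o²) + y)/(0 + o))/9 = ((√(o² + y²) + y)/o)/9 = ((y + √(o² + y²))/o)/9 = (y + √(o² + y²))/(9*o))
L(s, -3)*(-35) + B = ((⅑)*(-9 + √((-3)² + (-9)²))/(-3))*(-35) - 26 = ((⅑)*(-⅓)*(-9 + √(9 + 81)))*(-35) - 26 = ((⅑)*(-⅓)*(-9 + √90))*(-35) - 26 = ((⅑)*(-⅓)*(-9 + 3*√10))*(-35) - 26 = (⅓ - √10/9)*(-35) - 26 = (-35/3 + 35*√10/9) - 26 = -113/3 + 35*√10/9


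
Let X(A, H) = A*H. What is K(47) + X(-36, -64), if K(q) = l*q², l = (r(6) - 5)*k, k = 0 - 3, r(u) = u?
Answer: -4323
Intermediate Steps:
k = -3
l = -3 (l = (6 - 5)*(-3) = 1*(-3) = -3)
K(q) = -3*q²
K(47) + X(-36, -64) = -3*47² - 36*(-64) = -3*2209 + 2304 = -6627 + 2304 = -4323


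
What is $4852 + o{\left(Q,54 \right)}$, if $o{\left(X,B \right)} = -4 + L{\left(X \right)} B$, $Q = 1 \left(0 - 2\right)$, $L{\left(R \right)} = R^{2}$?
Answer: $5064$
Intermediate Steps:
$Q = -2$ ($Q = 1 \left(-2\right) = -2$)
$o{\left(X,B \right)} = -4 + B X^{2}$ ($o{\left(X,B \right)} = -4 + X^{2} B = -4 + B X^{2}$)
$4852 + o{\left(Q,54 \right)} = 4852 - \left(4 - 54 \left(-2\right)^{2}\right) = 4852 + \left(-4 + 54 \cdot 4\right) = 4852 + \left(-4 + 216\right) = 4852 + 212 = 5064$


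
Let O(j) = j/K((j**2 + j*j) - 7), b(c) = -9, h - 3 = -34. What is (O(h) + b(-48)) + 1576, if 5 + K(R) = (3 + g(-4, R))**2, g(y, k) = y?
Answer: 6299/4 ≈ 1574.8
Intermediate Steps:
h = -31 (h = 3 - 34 = -31)
K(R) = -4 (K(R) = -5 + (3 - 4)**2 = -5 + (-1)**2 = -5 + 1 = -4)
O(j) = -j/4 (O(j) = j/(-4) = j*(-1/4) = -j/4)
(O(h) + b(-48)) + 1576 = (-1/4*(-31) - 9) + 1576 = (31/4 - 9) + 1576 = -5/4 + 1576 = 6299/4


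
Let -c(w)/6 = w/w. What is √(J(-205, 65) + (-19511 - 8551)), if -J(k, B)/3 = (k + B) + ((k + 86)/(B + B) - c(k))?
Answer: I*√467407590/130 ≈ 166.3*I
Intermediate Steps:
c(w) = -6 (c(w) = -6*w/w = -6*1 = -6)
J(k, B) = -18 - 3*B - 3*k - 3*(86 + k)/(2*B) (J(k, B) = -3*((k + B) + ((k + 86)/(B + B) - 1*(-6))) = -3*((B + k) + ((86 + k)/((2*B)) + 6)) = -3*((B + k) + ((86 + k)*(1/(2*B)) + 6)) = -3*((B + k) + ((86 + k)/(2*B) + 6)) = -3*((B + k) + (6 + (86 + k)/(2*B))) = -3*(6 + B + k + (86 + k)/(2*B)) = -18 - 3*B - 3*k - 3*(86 + k)/(2*B))
√(J(-205, 65) + (-19511 - 8551)) = √((3/2)*(-86 - 1*(-205) - 2*65*(6 + 65 - 205))/65 + (-19511 - 8551)) = √((3/2)*(1/65)*(-86 + 205 - 2*65*(-134)) - 28062) = √((3/2)*(1/65)*(-86 + 205 + 17420) - 28062) = √((3/2)*(1/65)*17539 - 28062) = √(52617/130 - 28062) = √(-3595443/130) = I*√467407590/130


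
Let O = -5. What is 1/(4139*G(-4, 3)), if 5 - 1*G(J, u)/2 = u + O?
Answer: 1/57946 ≈ 1.7257e-5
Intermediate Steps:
G(J, u) = 20 - 2*u (G(J, u) = 10 - 2*(u - 5) = 10 - 2*(-5 + u) = 10 + (10 - 2*u) = 20 - 2*u)
1/(4139*G(-4, 3)) = 1/(4139*(20 - 2*3)) = 1/(4139*(20 - 6)) = 1/(4139*14) = 1/57946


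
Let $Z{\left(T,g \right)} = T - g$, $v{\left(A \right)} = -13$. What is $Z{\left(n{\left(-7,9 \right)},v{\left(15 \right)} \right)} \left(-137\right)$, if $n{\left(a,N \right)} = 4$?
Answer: $-2329$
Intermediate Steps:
$Z{\left(n{\left(-7,9 \right)},v{\left(15 \right)} \right)} \left(-137\right) = \left(4 - -13\right) \left(-137\right) = \left(4 + 13\right) \left(-137\right) = 17 \left(-137\right) = -2329$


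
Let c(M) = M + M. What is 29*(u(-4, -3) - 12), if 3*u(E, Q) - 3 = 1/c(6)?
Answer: -11455/36 ≈ -318.19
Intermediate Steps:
c(M) = 2*M
u(E, Q) = 37/36 (u(E, Q) = 1 + 1/(3*((2*6))) = 1 + (⅓)/12 = 1 + (⅓)*(1/12) = 1 + 1/36 = 37/36)
29*(u(-4, -3) - 12) = 29*(37/36 - 12) = 29*(-395/36) = -11455/36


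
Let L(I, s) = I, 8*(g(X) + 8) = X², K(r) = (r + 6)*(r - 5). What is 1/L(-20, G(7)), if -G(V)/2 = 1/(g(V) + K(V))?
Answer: -1/20 ≈ -0.050000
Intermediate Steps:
K(r) = (-5 + r)*(6 + r) (K(r) = (6 + r)*(-5 + r) = (-5 + r)*(6 + r))
g(X) = -8 + X²/8
G(V) = -2/(-38 + V + 9*V²/8) (G(V) = -2/((-8 + V²/8) + (-30 + V + V²)) = -2/(-38 + V + 9*V²/8))
1/L(-20, G(7)) = 1/(-20) = -1/20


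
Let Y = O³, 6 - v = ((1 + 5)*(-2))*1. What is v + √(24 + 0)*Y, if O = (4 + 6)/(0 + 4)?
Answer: 18 + 125*√6/4 ≈ 94.547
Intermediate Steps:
O = 5/2 (O = 10/4 = 10*(¼) = 5/2 ≈ 2.5000)
v = 18 (v = 6 - (1 + 5)*(-2) = 6 - 6*(-2) = 6 - (-12) = 6 - 1*(-12) = 6 + 12 = 18)
Y = 125/8 (Y = (5/2)³ = 125/8 ≈ 15.625)
v + √(24 + 0)*Y = 18 + √(24 + 0)*(125/8) = 18 + √24*(125/8) = 18 + (2*√6)*(125/8) = 18 + 125*√6/4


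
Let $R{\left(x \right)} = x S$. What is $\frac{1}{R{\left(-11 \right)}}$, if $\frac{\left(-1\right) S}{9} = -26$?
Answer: $- \frac{1}{2574} \approx -0.0003885$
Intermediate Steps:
$S = 234$ ($S = \left(-9\right) \left(-26\right) = 234$)
$R{\left(x \right)} = 234 x$ ($R{\left(x \right)} = x 234 = 234 x$)
$\frac{1}{R{\left(-11 \right)}} = \frac{1}{234 \left(-11\right)} = \frac{1}{-2574} = - \frac{1}{2574}$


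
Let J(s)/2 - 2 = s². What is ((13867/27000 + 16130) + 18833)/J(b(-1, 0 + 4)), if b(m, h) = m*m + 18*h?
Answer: 944014867/287874000 ≈ 3.2793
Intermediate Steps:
b(m, h) = m² + 18*h
J(s) = 4 + 2*s²
((13867/27000 + 16130) + 18833)/J(b(-1, 0 + 4)) = ((13867/27000 + 16130) + 18833)/(4 + 2*((-1)² + 18*(0 + 4))²) = ((13867*(1/27000) + 16130) + 18833)/(4 + 2*(1 + 18*4)²) = ((13867/27000 + 16130) + 18833)/(4 + 2*(1 + 72)²) = (435523867/27000 + 18833)/(4 + 2*73²) = 944014867/(27000*(4 + 2*5329)) = 944014867/(27000*(4 + 10658)) = (944014867/27000)/10662 = (944014867/27000)*(1/10662) = 944014867/287874000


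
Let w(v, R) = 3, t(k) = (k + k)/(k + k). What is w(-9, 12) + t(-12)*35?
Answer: 38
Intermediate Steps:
t(k) = 1 (t(k) = (2*k)/((2*k)) = (2*k)*(1/(2*k)) = 1)
w(-9, 12) + t(-12)*35 = 3 + 1*35 = 3 + 35 = 38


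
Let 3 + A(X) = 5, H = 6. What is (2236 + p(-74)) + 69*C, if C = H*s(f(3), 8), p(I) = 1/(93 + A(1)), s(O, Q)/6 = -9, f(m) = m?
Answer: -1911399/95 ≈ -20120.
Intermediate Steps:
A(X) = 2 (A(X) = -3 + 5 = 2)
s(O, Q) = -54 (s(O, Q) = 6*(-9) = -54)
p(I) = 1/95 (p(I) = 1/(93 + 2) = 1/95)
C = -324 (C = 6*(-54) = -324)
(2236 + p(-74)) + 69*C = (2236 + 1/95) + 69*(-324) = 212421/95 - 22356 = -1911399/95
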